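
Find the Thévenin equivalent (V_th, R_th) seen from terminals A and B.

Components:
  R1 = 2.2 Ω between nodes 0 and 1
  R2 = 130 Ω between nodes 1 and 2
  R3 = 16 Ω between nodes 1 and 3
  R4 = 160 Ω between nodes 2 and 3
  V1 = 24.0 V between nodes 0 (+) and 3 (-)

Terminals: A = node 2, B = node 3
Step 1 — V_th is the open-circuit voltage V_A - V_B (nothing connected across the terminals).
Nodal analysis, taking node 3 as the 0 V reference.
Source V1 fixes V_0 = 24 V.
KCL at each unknown node (sum of currents leaving = 0; resistances in Ω):
  Node 1: (V_1 - 24)/2.2 + (V_1 - V_2)/130 + (V_1 - 0)/16 = 0
  Node 2: (V_2 - V_1)/130 + (V_2 - 0)/160 = 0
Collecting terms (coefficients in siemens):
  0.5247·V_1 - 0.007692·V_2 = 10.91
  0.01394·V_2 - 0.007692·V_1 = 0
Determinant D = (0.5247)(0.01394) - (-0.007692)(-0.007692) = 0.007257
V_1 = [(10.91)(0.01394) - (-0.007692)(0)]/D = 20.96 V
V_2 = [(0.5247)(0) - (10.91)(-0.007692)]/D = 11.56 V
V_th = V_2 - V_3 = 11.56 - 0 = 11.56 V
Step 2 — R_th: zero the source — replace V1 by a short circuit (node 3 merges into node 0) — and find the resistance seen between A (node 2) and B (node 0).
Reduce the network between node 2 (A) and node 0 (B) by series/parallel combination:
  Rp1 = R1 ‖ R3 (parallel, both between nodes 0 and 1) = 1/(1/2.2 + 1/16) = 1.934 Ω
  Rs1 = R2 + Rp1 (series, joined only at node 1) = 130 + 1.934 = 131.9 Ω
  Rp2 = R4 ‖ Rs1 (parallel, both between nodes 0 and 2) = 1/(1/160 + 1/131.9) = 72.31 Ω
R_th = 72.31 Ω

Final answer: V_th = 11.56 V, R_th = 72.31 Ω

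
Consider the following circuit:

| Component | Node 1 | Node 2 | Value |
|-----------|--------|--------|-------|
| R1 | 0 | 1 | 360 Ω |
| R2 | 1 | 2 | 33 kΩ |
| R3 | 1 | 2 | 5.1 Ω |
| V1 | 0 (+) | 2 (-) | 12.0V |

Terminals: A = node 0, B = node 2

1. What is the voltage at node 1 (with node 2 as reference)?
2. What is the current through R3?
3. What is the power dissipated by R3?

Nodal analysis, taking node 2 as the 0 V reference.
Source V1 fixes V_0 = 12 V.
KCL at each unknown node (sum of currents leaving = 0; resistances in Ω):
  Node 1: (V_1 - 12)/360 + (V_1 - 0)/33000 + (V_1 - 0)/5.1 = 0
Collecting terms: 0.1989 × V_1 = 0.03333  =>  V_1 = 0.1676 V
Part 1:
  Read off the nodal solution: V_1 = 0.1676 V
Part 2:
  I_R3 = (V_1 - V_2)/R3 = (0.1676 - 0)/5.1 = 0.03286 A
  Magnitude: I_R3 = 0.03286 A
Part 3:
  I_R3 = (V_1 - V_2)/R3 = (0.1676 - 0)/5.1 = 0.03286 A
  P_R3 = I_R3² × R3 = (0.03286)² × 5.1 = 0.005508 W

Final answers:
1. V_1 = 0.1676 V
2. I_R3 = 0.03286 A
3. P_R3 = 0.005508 W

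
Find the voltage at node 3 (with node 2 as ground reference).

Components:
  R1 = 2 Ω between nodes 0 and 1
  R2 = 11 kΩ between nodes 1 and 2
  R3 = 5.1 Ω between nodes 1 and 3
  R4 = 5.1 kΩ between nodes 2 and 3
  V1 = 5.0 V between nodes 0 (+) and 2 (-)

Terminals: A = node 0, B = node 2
Nodal analysis, taking node 2 as the 0 V reference.
Source V1 fixes V_0 = 5 V.
KCL at each unknown node (sum of currents leaving = 0; resistances in Ω):
  Node 1: (V_1 - 5)/2 + (V_1 - 0)/11000 + (V_1 - V_3)/5.1 = 0
  Node 3: (V_3 - V_1)/5.1 + (V_3 - 0)/5100 = 0
Collecting terms (coefficients in siemens):
  0.6962·V_1 - 0.1961·V_3 = 2.5
  0.1963·V_3 - 0.1961·V_1 = 0
Determinant D = (0.6962)(0.1963) - (-0.1961)(-0.1961) = 0.09819
V_1 = [(2.5)(0.1963) - (-0.1961)(0)]/D = 4.997 V
V_3 = [(0.6962)(0) - (2.5)(-0.1961)]/D = 4.992 V
The requested potential is V_3 = 4.992 V.

Final answer: V_3 = 4.992 V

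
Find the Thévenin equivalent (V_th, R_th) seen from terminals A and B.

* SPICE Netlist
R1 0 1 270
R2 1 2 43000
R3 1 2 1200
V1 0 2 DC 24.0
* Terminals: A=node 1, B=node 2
Step 1 — V_th is the open-circuit voltage V_A - V_B (nothing connected across the terminals).
Nodal analysis, taking node 2 as the 0 V reference.
Source V1 fixes V_0 = 24 V.
KCL at each unknown node (sum of currents leaving = 0; resistances in Ω):
  Node 1: (V_1 - 24)/270 + (V_1 - 0)/43000 + (V_1 - 0)/1200 = 0
Collecting terms: 0.00456 × V_1 = 0.08889  =>  V_1 = 19.49 V
V_th = V_1 - V_2 = 19.49 - 0 = 19.49 V
Step 2 — R_th: zero the source — replace V1 by a short circuit (node 2 merges into node 0) — and find the resistance seen between A (node 1) and B (node 0).
Reduce the network between node 1 (A) and node 0 (B) by series/parallel combination:
  Rp1 = R1 ‖ R2 ‖ R3 (parallel, all between nodes 0 and 1) = 1/(1/270 + 1/43000 + 1/1200) = 219.3 Ω
R_th = 219.3 Ω

Final answer: V_th = 19.49 V, R_th = 219.3 Ω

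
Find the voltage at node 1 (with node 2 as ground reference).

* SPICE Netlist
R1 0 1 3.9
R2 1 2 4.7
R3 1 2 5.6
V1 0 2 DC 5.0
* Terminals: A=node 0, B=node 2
Nodal analysis, taking node 2 as the 0 V reference.
Source V1 fixes V_0 = 5 V.
KCL at each unknown node (sum of currents leaving = 0; resistances in Ω):
  Node 1: (V_1 - 5)/3.9 + (V_1 - 0)/4.7 + (V_1 - 0)/5.6 = 0
Collecting terms: 0.6477 × V_1 = 1.282  =>  V_1 = 1.979 V
The requested potential is V_1 = 1.979 V.

Final answer: V_1 = 1.979 V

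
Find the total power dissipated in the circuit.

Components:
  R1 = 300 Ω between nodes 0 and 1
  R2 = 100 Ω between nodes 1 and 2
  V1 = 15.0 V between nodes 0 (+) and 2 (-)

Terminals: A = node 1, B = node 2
Nodal analysis, taking node 2 as the 0 V reference.
Source V1 fixes V_0 = 15 V.
KCL at each unknown node (sum of currents leaving = 0; resistances in Ω):
  Node 1: (V_1 - 15)/300 + (V_1 - 0)/100 = 0
Collecting terms: 0.01333 × V_1 = 0.05  =>  V_1 = 3.75 V
Power in each resistor, P = (ΔV)²/R:
  P_R1 = (15 - 3.75)²/300 = 0.4219 W
  P_R2 = (3.75 - 0)²/100 = 0.1406 W
P_total = P_R1 + P_R2 = 0.5625 W

Final answer: 0.5625 W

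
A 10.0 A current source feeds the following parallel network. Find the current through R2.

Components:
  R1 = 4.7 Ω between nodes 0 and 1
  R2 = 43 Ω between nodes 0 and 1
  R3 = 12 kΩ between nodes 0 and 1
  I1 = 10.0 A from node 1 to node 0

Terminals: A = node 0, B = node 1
All resistors sit directly between nodes 0 and 1, so they are in parallel and share one voltage V; the full source current 10 A splits among them.
1/R_par = 1/4.7 + 1/43 + 1/12000 = 0.2361 S  =>  R_par = 4.235 Ω
V = I × R_par = 10 × 4.235 = 42.35 V
I_R2 = V/R2 = 42.35/43 = 0.985 A

Final answer: 0.985 A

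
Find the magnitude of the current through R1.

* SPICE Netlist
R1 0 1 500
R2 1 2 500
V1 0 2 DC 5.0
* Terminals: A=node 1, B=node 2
Nodal analysis, taking node 2 as the 0 V reference.
Source V1 fixes V_0 = 5 V.
KCL at each unknown node (sum of currents leaving = 0; resistances in Ω):
  Node 1: (V_1 - 5)/500 + (V_1 - 0)/500 = 0
Collecting terms: 0.004 × V_1 = 0.01  =>  V_1 = 2.5 V
I_R1 = (V_0 - V_1)/R1 = (5 - 2.5)/500 = 0.005 A
|I_R1| = 0.005 A

Final answer: |I_R1| = 0.005 A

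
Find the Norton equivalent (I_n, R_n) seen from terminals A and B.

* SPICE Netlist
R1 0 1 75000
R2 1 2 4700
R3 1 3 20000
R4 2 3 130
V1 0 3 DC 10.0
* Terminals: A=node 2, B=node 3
Find the Thévenin equivalent first; then I_n = V_th/R_th and R_n = R_th.
Step 1 — V_th is the open-circuit voltage V_A - V_B (nothing connected across the terminals).
Nodal analysis, taking node 3 as the 0 V reference.
Source V1 fixes V_0 = 10 V.
KCL at each unknown node (sum of currents leaving = 0; resistances in Ω):
  Node 1: (V_1 - 10)/75000 + (V_1 - V_2)/4700 + (V_1 - 0)/20000 = 0
  Node 2: (V_2 - V_1)/4700 + (V_2 - 0)/130 = 0
Collecting terms (coefficients in siemens):
  0.0002761·V_1 - 0.0002128·V_2 = 0.0001333
  0.007905·V_2 - 0.0002128·V_1 = 0
Determinant D = (0.0002761)(0.007905) - (-0.0002128)(-0.0002128) = 0.000002137
V_1 = [(0.0001333)(0.007905) - (-0.0002128)(0)]/D = 0.4931 V
V_2 = [(0.0002761)(0) - (0.0001333)(-0.0002128)]/D = 0.01327 V
V_th = V_2 - V_3 = 0.01327 - 0 = 0.01327 V
Step 2 — R_th: zero the source — replace V1 by a short circuit (node 3 merges into node 0) — and find the resistance seen between A (node 2) and B (node 0).
Reduce the network between node 2 (A) and node 0 (B) by series/parallel combination:
  Rp1 = R1 ‖ R3 (parallel, both between nodes 0 and 1) = 1/(1/75000 + 1/20000) = 15790 Ω
  Rs1 = R2 + Rp1 (series, joined only at node 1) = 4700 + 15790 = 20490 Ω
  Rp2 = R4 ‖ Rs1 (parallel, both between nodes 0 and 2) = 1/(1/130 + 1/20490) = 129.2 Ω
R_th = 129.2 Ω
I_n = V_th/R_th = 0.01327/129.2 = 0.0001027 A, and R_n = R_th = 129.2 Ω

Final answer: I_n = 0.0001027 A, R_n = 129.2 Ω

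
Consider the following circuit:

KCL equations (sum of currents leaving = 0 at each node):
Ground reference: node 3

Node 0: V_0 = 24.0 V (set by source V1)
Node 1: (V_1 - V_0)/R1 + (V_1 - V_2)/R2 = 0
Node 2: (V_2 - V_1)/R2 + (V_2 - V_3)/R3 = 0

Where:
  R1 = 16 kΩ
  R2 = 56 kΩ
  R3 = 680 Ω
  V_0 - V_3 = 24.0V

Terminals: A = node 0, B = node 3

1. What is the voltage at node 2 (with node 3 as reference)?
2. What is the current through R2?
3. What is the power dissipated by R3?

Nodal analysis, taking node 3 as the 0 V reference.
Source V1 fixes V_0 = 24 V.
KCL at each unknown node (sum of currents leaving = 0; resistances in Ω):
  Node 1: (V_1 - 24)/16000 + (V_1 - V_2)/56000 = 0
  Node 2: (V_2 - V_1)/56000 + (V_2 - 0)/680 = 0
Collecting terms (coefficients in siemens):
  0.00008036·V_1 - 0.00001786·V_2 = 0.0015
  0.001488·V_2 - 0.00001786·V_1 = 0
Determinant D = (0.00008036)(0.001488) - (-0.00001786)(-0.00001786) = 0.0000001193
V_1 = [(0.0015)(0.001488) - (-0.00001786)(0)]/D = 18.72 V
V_2 = [(0.00008036)(0) - (0.0015)(-0.00001786)]/D = 0.2245 V
Part 1:
  Read off the nodal solution: V_2 = 0.2245 V
Part 2:
  I_R2 = (V_1 - V_2)/R2 = (18.72 - 0.2245)/56000 = 0.0003302 A
  Magnitude: I_R2 = 0.0003302 A
Part 3:
  I_R3 = (V_2 - V_3)/R3 = (0.2245 - 0)/680 = 0.0003302 A
  P_R3 = I_R3² × R3 = (0.0003302)² × 680 = 0.00007415 W

Final answers:
1. V_2 = 0.2245 V
2. I_R2 = 0.0003302 A
3. P_R3 = 7.415e-05 W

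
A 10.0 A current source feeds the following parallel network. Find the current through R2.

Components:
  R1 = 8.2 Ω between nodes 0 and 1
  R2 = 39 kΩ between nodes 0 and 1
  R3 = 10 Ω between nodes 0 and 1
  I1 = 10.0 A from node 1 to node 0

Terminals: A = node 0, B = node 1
All resistors sit directly between nodes 0 and 1, so they are in parallel and share one voltage V; the full source current 10 A splits among them.
1/R_par = 1/8.2 + 1/39000 + 1/10 = 0.222 S  =>  R_par = 4.505 Ω
V = I × R_par = 10 × 4.505 = 45.05 V
I_R2 = V/R2 = 45.05/39000 = 0.001155 A

Final answer: 0.001155 A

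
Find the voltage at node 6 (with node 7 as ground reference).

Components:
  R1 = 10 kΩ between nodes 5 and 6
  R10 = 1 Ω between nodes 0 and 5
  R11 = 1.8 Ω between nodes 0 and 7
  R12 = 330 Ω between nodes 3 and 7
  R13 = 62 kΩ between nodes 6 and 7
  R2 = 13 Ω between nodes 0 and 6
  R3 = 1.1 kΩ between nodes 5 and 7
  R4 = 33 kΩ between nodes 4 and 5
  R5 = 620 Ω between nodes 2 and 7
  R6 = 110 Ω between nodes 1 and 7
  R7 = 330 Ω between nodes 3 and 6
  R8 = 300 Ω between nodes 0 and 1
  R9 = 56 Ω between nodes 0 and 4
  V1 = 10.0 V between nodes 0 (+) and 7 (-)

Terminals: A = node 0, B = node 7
Nodal analysis, taking node 7 as the 0 V reference.
Source V1 fixes V_0 = 10 V.
KCL at each unknown node (sum of currents leaving = 0; resistances in Ω):
  Node 1: (V_1 - 0)/110 + (V_1 - 10)/300 = 0
  Node 2: (V_2 - 0)/620 = 0
  Node 3: (V_3 - V_6)/330 + (V_3 - 0)/330 = 0
  Node 4: (V_4 - V_5)/33000 + (V_4 - 10)/56 = 0
  Node 5: (V_5 - V_6)/10000 + (V_5 - 0)/1100 + (V_5 - V_4)/33000 + (V_5 - 10)/1 = 0
  Node 6: (V_6 - V_5)/10000 + (V_6 - 10)/13 + (V_6 - V_3)/330 + (V_6 - 0)/62000 = 0
Collecting terms (coefficients in siemens):
  0.01242·V_1 = 0.03333
  0.001613·V_2 = 0
  0.006061·V_3 - 0.00303·V_6 = 0
  0.01789·V_4 - 0.0000303·V_5 = 0.1786
  1.001·V_5 - 0.0000303·V_4 - 0.0001·V_6 = 10
  0.08007·V_6 - 0.00303·V_3 - 0.0001·V_5 = 0.7692
Solving these 6 simultaneous equations (Gaussian elimination) gives:
  V_1 = 2.683 V, V_2 = 0 V, V_3 = 4.903 V, V_4 = 10 V
  V_5 = 9.991 V, V_6 = 9.805 V
The requested potential is V_6 = 9.805 V.

Final answer: V_6 = 9.805 V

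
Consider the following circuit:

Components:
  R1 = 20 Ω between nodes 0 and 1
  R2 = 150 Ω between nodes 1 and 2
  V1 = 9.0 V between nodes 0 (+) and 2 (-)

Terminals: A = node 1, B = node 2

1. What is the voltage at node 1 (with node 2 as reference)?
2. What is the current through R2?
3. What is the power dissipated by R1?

Nodal analysis, taking node 2 as the 0 V reference.
Source V1 fixes V_0 = 9 V.
KCL at each unknown node (sum of currents leaving = 0; resistances in Ω):
  Node 1: (V_1 - 9)/20 + (V_1 - 0)/150 = 0
Collecting terms: 0.05667 × V_1 = 0.45  =>  V_1 = 7.941 V
Part 1:
  Read off the nodal solution: V_1 = 7.941 V
Part 2:
  I_R2 = (V_1 - V_2)/R2 = (7.941 - 0)/150 = 0.05294 A
  Magnitude: I_R2 = 0.05294 A
Part 3:
  I_R1 = (V_0 - V_1)/R1 = (9 - 7.941)/20 = 0.05294 A
  P_R1 = I_R1² × R1 = (0.05294)² × 20 = 0.05606 W

Final answers:
1. V_1 = 7.941 V
2. I_R2 = 0.05294 A
3. P_R1 = 0.05606 W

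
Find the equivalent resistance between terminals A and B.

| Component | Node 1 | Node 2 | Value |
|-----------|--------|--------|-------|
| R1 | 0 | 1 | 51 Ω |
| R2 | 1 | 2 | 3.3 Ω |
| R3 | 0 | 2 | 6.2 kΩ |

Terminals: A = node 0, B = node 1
Reduce the network between node 0 (A) and node 1 (B) by series/parallel combination:
  Rs1 = R3 + R2 (series, joined only at node 2) = 6200 + 3.3 = 6203 Ω
  Rp1 = R1 ‖ Rs1 (parallel, both between nodes 0 and 1) = 1/(1/51 + 1/6203) = 50.58 Ω
R_eq = 50.58 Ω

Final answer: 50.58 Ω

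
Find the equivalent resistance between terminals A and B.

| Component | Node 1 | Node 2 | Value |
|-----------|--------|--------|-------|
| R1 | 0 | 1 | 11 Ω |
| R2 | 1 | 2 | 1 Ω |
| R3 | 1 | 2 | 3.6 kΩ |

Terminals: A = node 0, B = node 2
Reduce the network between node 0 (A) and node 2 (B) by series/parallel combination:
  Rp1 = R2 ‖ R3 (parallel, both between nodes 1 and 2) = 1/(1/1 + 1/3600) = 0.9997 Ω
  Rs1 = R1 + Rp1 (series, joined only at node 1) = 11 + 0.9997 = 12 Ω
R_eq = 12 Ω

Final answer: 12 Ω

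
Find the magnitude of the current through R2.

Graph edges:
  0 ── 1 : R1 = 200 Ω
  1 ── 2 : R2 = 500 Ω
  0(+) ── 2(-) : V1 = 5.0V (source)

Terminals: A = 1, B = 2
Nodal analysis, taking node 2 as the 0 V reference.
Source V1 fixes V_0 = 5 V.
KCL at each unknown node (sum of currents leaving = 0; resistances in Ω):
  Node 1: (V_1 - 5)/200 + (V_1 - 0)/500 = 0
Collecting terms: 0.007 × V_1 = 0.025  =>  V_1 = 3.571 V
I_R2 = (V_1 - V_2)/R2 = (3.571 - 0)/500 = 0.007143 A
|I_R2| = 0.007143 A

Final answer: |I_R2| = 0.007143 A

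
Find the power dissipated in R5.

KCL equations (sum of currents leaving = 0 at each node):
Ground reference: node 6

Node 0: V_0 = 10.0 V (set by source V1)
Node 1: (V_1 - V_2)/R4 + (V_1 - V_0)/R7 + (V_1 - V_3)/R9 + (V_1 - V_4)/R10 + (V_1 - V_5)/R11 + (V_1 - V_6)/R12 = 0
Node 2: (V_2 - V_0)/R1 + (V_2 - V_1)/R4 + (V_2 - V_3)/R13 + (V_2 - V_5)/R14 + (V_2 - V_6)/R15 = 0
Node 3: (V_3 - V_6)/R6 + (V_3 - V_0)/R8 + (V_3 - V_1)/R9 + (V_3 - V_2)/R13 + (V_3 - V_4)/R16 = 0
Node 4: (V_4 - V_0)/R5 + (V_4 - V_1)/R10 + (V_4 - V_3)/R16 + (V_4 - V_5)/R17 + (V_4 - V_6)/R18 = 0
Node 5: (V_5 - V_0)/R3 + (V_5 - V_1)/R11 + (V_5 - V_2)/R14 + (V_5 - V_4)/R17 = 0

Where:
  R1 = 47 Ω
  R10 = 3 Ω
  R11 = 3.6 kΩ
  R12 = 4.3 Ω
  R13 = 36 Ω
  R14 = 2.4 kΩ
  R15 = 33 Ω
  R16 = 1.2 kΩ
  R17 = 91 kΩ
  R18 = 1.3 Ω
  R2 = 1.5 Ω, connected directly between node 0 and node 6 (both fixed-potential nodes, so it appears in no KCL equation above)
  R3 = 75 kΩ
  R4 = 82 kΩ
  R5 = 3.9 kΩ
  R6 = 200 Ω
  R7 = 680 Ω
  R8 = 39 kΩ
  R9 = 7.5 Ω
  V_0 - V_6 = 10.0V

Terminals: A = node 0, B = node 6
Nodal analysis, taking node 6 as the 0 V reference.
Source V1 fixes V_0 = 10 V.
KCL at each unknown node (sum of currents leaving = 0; resistances in Ω):
  Node 1: (V_1 - V_2)/82000 + (V_1 - 10)/680 + (V_1 - V_3)/7.5 + (V_1 - V_4)/3 + (V_1 - V_5)/3600 + (V_1 - 0)/4.3 = 0
  Node 2: (V_2 - 10)/47 + (V_2 - V_1)/82000 + (V_2 - V_3)/36 + (V_2 - V_5)/2400 + (V_2 - 0)/33 = 0
  Node 3: (V_3 - 0)/200 + (V_3 - 10)/39000 + (V_3 - V_1)/7.5 + (V_3 - V_2)/36 + (V_3 - V_4)/1200 = 0
  Node 4: (V_4 - 10)/3900 + (V_4 - V_1)/3 + (V_4 - V_3)/1200 + (V_4 - V_5)/91000 + (V_4 - 0)/1.3 = 0
  Node 5: (V_5 - 10)/75000 + (V_5 - V_1)/3600 + (V_5 - V_2)/2400 + (V_5 - V_4)/91000 = 0
Collecting terms (coefficients in siemens):
  0.701·V_1 - 0.0000122·V_2 - 0.1333·V_3 - 0.3333·V_4 - 0.0002778·V_5 = 0.01471
  0.07979·V_2 - 0.0000122·V_1 - 0.02778·V_3 - 0.0004167·V_5 = 0.2128
  0.167·V_3 - 0.1333·V_1 - 0.02778·V_2 - 0.0008333·V_4 = 0.0002564
  1.104·V_4 - 0.3333·V_1 - 0.0008333·V_3 - 0.00001099·V_5 = 0.002564
  0.0007188·V_5 - 0.0002778·V_1 - 0.0004167·V_2 - 0.00001099·V_4 = 0.0001333
Solving these 5 simultaneous equations (Gaussian elimination) gives:
  V_1 = 0.1631 V, V_2 = 2.89 V, V_3 = 0.6129 V, V_4 = 0.05207 V
  V_5 = 1.925 V
I_R5 = (V_0 - V_4)/R5 = (10 - 0.05207)/3900 = 0.002551 A
P_R5 = I_R5² × R5 = (0.002551)² × 3900 = 0.02537 W

Final answer: 0.02537 W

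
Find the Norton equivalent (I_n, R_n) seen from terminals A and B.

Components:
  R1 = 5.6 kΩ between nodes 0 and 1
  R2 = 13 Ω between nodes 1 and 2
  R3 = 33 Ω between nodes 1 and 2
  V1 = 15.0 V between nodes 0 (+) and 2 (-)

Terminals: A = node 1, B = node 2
Find the Thévenin equivalent first; then I_n = V_th/R_th and R_n = R_th.
Step 1 — V_th is the open-circuit voltage V_A - V_B (nothing connected across the terminals).
Nodal analysis, taking node 2 as the 0 V reference.
Source V1 fixes V_0 = 15 V.
KCL at each unknown node (sum of currents leaving = 0; resistances in Ω):
  Node 1: (V_1 - 15)/5600 + (V_1 - 0)/13 + (V_1 - 0)/33 = 0
Collecting terms: 0.1074 × V_1 = 0.002679  =>  V_1 = 0.02494 V
V_th = V_1 - V_2 = 0.02494 - 0 = 0.02494 V
Step 2 — R_th: zero the source — replace V1 by a short circuit (node 2 merges into node 0) — and find the resistance seen between A (node 1) and B (node 0).
Reduce the network between node 1 (A) and node 0 (B) by series/parallel combination:
  Rp1 = R1 ‖ R2 ‖ R3 (parallel, all between nodes 0 and 1) = 1/(1/5600 + 1/13 + 1/33) = 9.311 Ω
R_th = 9.311 Ω
I_n = V_th/R_th = 0.02494/9.311 = 0.002679 A, and R_n = R_th = 9.311 Ω

Final answer: I_n = 0.002679 A, R_n = 9.311 Ω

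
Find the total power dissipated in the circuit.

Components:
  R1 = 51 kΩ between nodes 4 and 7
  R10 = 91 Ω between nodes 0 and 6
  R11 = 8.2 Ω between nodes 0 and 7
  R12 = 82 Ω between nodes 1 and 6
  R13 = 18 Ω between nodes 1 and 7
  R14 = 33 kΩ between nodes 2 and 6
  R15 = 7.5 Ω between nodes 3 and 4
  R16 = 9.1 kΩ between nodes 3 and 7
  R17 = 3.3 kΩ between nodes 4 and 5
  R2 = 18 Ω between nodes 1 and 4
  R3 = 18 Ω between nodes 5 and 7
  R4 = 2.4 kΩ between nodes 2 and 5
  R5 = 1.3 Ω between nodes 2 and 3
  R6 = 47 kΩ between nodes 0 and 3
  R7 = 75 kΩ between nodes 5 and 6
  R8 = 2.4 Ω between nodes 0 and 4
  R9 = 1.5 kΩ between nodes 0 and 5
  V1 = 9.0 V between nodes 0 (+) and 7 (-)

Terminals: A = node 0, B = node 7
Nodal analysis, taking node 7 as the 0 V reference.
Source V1 fixes V_0 = 9 V.
KCL at each unknown node (sum of currents leaving = 0; resistances in Ω):
  Node 1: (V_1 - V_4)/18 + (V_1 - V_6)/82 + (V_1 - 0)/18 = 0
  Node 2: (V_2 - V_5)/2400 + (V_2 - V_3)/1.3 + (V_2 - V_6)/33000 = 0
  Node 3: (V_3 - V_2)/1.3 + (V_3 - 9)/47000 + (V_3 - V_4)/7.5 + (V_3 - 0)/9100 = 0
  Node 4: (V_4 - 0)/51000 + (V_4 - V_1)/18 + (V_4 - 9)/2.4 + (V_4 - V_3)/7.5 + (V_4 - V_5)/3300 = 0
  Node 5: (V_5 - 0)/18 + (V_5 - V_2)/2400 + (V_5 - V_6)/75000 + (V_5 - 9)/1500 + (V_5 - V_4)/3300 = 0
  Node 6: (V_6 - V_5)/75000 + (V_6 - 9)/91 + (V_6 - V_1)/82 + (V_6 - V_2)/33000 = 0
Collecting terms (coefficients in siemens):
  0.1233·V_1 - 0.05556·V_4 - 0.0122·V_6 = 0
  0.7697·V_2 - 0.7692·V_3 - 0.0004167·V_5 - 0.0000303·V_6 = 0
  0.9027·V_3 - 0.7692·V_2 - 0.1333·V_4 = 0.0001915
  0.6059·V_4 - 0.05556·V_1 - 0.1333·V_3 - 0.000303·V_5 = 3.75
  0.05696·V_5 - 0.0004167·V_2 - 0.000303·V_4 - 0.00001333·V_6 = 0.006
  0.02323·V_6 - 0.0122·V_1 - 0.0000303·V_2 - 0.00001333·V_5 = 0.0989
Solving these 6 simultaneous equations (Gaussian elimination) gives:
  V_1 = 4.462 V, V_2 = 8.414 V, V_3 = 8.418 V, V_4 = 8.451 V
  V_5 = 0.2134 V, V_6 = 6.611 V
Power in each resistor, P = (ΔV)²/R:
  P_R1 = (8.451 - 0)²/51000 = 0.0014 W
  P_R2 = (4.462 - 8.451)²/18 = 0.8843 W
  P_R3 = (0.2134 - 0)²/18 = 0.00253 W
  P_R4 = (8.414 - 0.2134)²/2400 = 0.02802 W
  P_R5 = (8.414 - 8.418)²/1.3 = 0.00001567 W
  P_R6 = (9 - 8.418)²/47000 = 0.0000072 W
  P_R7 = (0.2134 - 6.611)²/75000 = 0.0005458 W
  P_R8 = (9 - 8.451)²/2.4 = 0.1255 W
  P_R9 = (9 - 0.2134)²/1500 = 0.05147 W
  P_R10 = (9 - 6.611)²/91 = 0.0627 W
  P_R11 = (9 - 0)²/8.2 = 9.878 W
  P_R12 = (4.462 - 6.611)²/82 = 0.05636 W
  P_R13 = (4.462 - 0)²/18 = 1.106 W
  P_R14 = (8.414 - 6.611)²/33000 = 0.00009844 W
  P_R15 = (8.418 - 8.451)²/7.5 = 0.0001442 W
  P_R16 = (8.418 - 0)²/9100 = 0.007788 W
  P_R17 = (8.451 - 0.2134)²/3300 = 0.02056 W
P_total = P_R1 + P_R2 + P_R3 + P_R4 + P_R5 + P_R6 + P_R7 + P_R8 + P_R9 + P_R10 + P_R11 + P_R12 + P_R13 + P_R14 + P_R15 + P_R16 + P_R17 = 12.23 W

Final answer: 12.23 W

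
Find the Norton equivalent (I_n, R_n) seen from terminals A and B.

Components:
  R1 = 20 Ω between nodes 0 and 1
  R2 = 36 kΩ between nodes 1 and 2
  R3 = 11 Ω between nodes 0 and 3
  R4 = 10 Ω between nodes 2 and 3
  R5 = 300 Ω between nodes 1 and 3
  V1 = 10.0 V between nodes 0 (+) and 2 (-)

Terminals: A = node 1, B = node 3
Find the Thévenin equivalent first; then I_n = V_th/R_th and R_n = R_th.
Step 1 — V_th is the open-circuit voltage V_A - V_B (nothing connected across the terminals).
Nodal analysis, taking node 2 as the 0 V reference.
Source V1 fixes V_0 = 10 V.
KCL at each unknown node (sum of currents leaving = 0; resistances in Ω):
  Node 1: (V_1 - 10)/20 + (V_1 - 0)/36000 + (V_1 - V_3)/300 = 0
  Node 3: (V_3 - 10)/11 + (V_3 - 0)/10 + (V_3 - V_1)/300 = 0
Collecting terms (coefficients in siemens):
  0.05336·V_1 - 0.003333·V_3 = 0.5
  0.1942·V_3 - 0.003333·V_1 = 0.9091
Determinant D = (0.05336)(0.1942) - (-0.003333)(-0.003333) = 0.01035
V_1 = [(0.5)(0.1942) - (-0.003333)(0.9091)]/D = 9.673 V
V_3 = [(0.05336)(0.9091) - (0.5)(-0.003333)]/D = 4.846 V
V_th = V_1 - V_3 = 9.673 - 4.846 = 4.827 V
Step 2 — R_th: zero the source — replace V1 by a short circuit (node 2 merges into node 0) — and find the resistance seen between A (node 1) and B (node 3).
Reduce the network between node 1 (A) and node 3 (B) by series/parallel combination:
  Rp1 = R1 ‖ R2 (parallel, both between nodes 0 and 1) = 1/(1/20 + 1/36000) = 19.99 Ω
  Rp2 = R3 ‖ R4 (parallel, both between nodes 0 and 3) = 1/(1/11 + 1/10) = 5.238 Ω
  Rs1 = Rp1 + Rp2 (series, joined only at node 0) = 19.99 + 5.238 = 25.23 Ω
  Rp3 = R5 ‖ Rs1 (parallel, both between nodes 1 and 3) = 1/(1/300 + 1/25.23) = 23.27 Ω
R_th = 23.27 Ω
I_n = V_th/R_th = 4.827/23.27 = 0.2074 A, and R_n = R_th = 23.27 Ω

Final answer: I_n = 0.2074 A, R_n = 23.27 Ω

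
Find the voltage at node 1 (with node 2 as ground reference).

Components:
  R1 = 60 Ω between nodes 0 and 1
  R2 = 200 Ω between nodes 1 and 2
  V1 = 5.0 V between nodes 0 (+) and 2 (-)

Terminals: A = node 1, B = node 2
Nodal analysis, taking node 2 as the 0 V reference.
Source V1 fixes V_0 = 5 V.
KCL at each unknown node (sum of currents leaving = 0; resistances in Ω):
  Node 1: (V_1 - 5)/60 + (V_1 - 0)/200 = 0
Collecting terms: 0.02167 × V_1 = 0.08333  =>  V_1 = 3.846 V
The requested potential is V_1 = 3.846 V.

Final answer: V_1 = 3.846 V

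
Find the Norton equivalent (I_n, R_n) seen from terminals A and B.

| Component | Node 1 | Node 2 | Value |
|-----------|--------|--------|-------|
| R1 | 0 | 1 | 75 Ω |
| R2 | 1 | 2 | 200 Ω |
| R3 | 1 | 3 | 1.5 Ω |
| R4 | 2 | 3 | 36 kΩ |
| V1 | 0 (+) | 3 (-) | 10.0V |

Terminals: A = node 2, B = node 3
Find the Thévenin equivalent first; then I_n = V_th/R_th and R_n = R_th.
Step 1 — V_th is the open-circuit voltage V_A - V_B (nothing connected across the terminals).
Nodal analysis, taking node 3 as the 0 V reference.
Source V1 fixes V_0 = 10 V.
KCL at each unknown node (sum of currents leaving = 0; resistances in Ω):
  Node 1: (V_1 - 10)/75 + (V_1 - V_2)/200 + (V_1 - 0)/1.5 = 0
  Node 2: (V_2 - V_1)/200 + (V_2 - 0)/36000 = 0
Collecting terms (coefficients in siemens):
  0.685·V_1 - 0.005·V_2 = 0.1333
  0.005028·V_2 - 0.005·V_1 = 0
Determinant D = (0.685)(0.005028) - (-0.005)(-0.005) = 0.003419
V_1 = [(0.1333)(0.005028) - (-0.005)(0)]/D = 0.1961 V
V_2 = [(0.685)(0) - (0.1333)(-0.005)]/D = 0.195 V
V_th = V_2 - V_3 = 0.195 - 0 = 0.195 V
Step 2 — R_th: zero the source — replace V1 by a short circuit (node 3 merges into node 0) — and find the resistance seen between A (node 2) and B (node 0).
Reduce the network between node 2 (A) and node 0 (B) by series/parallel combination:
  Rp1 = R1 ‖ R3 (parallel, both between nodes 0 and 1) = 1/(1/75 + 1/1.5) = 1.471 Ω
  Rs1 = R2 + Rp1 (series, joined only at node 1) = 200 + 1.471 = 201.5 Ω
  Rp2 = R4 ‖ Rs1 (parallel, both between nodes 0 and 2) = 1/(1/36000 + 1/201.5) = 200.3 Ω
R_th = 200.3 Ω
I_n = V_th/R_th = 0.195/200.3 = 0.0009732 A, and R_n = R_th = 200.3 Ω

Final answer: I_n = 0.0009732 A, R_n = 200.3 Ω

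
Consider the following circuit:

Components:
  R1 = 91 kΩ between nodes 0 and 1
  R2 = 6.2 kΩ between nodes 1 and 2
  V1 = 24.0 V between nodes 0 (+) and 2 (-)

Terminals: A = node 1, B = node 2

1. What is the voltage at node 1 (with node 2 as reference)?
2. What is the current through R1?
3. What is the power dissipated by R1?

Nodal analysis, taking node 2 as the 0 V reference.
Source V1 fixes V_0 = 24 V.
KCL at each unknown node (sum of currents leaving = 0; resistances in Ω):
  Node 1: (V_1 - 24)/91000 + (V_1 - 0)/6200 = 0
Collecting terms: 0.0001723 × V_1 = 0.0002637  =>  V_1 = 1.531 V
Part 1:
  Read off the nodal solution: V_1 = 1.531 V
Part 2:
  I_R1 = (V_0 - V_1)/R1 = (24 - 1.531)/91000 = 0.0002469 A
  Magnitude: I_R1 = 0.0002469 A
Part 3:
  I_R1 = (V_0 - V_1)/R1 = (24 - 1.531)/91000 = 0.0002469 A
  P_R1 = I_R1² × R1 = (0.0002469)² × 91000 = 0.005548 W

Final answers:
1. V_1 = 1.531 V
2. I_R1 = 0.0002469 A
3. P_R1 = 0.005548 W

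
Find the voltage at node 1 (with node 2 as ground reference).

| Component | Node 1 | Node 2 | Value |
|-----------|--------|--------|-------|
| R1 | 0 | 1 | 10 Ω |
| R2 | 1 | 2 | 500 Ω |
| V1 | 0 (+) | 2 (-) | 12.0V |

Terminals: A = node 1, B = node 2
Nodal analysis, taking node 2 as the 0 V reference.
Source V1 fixes V_0 = 12 V.
KCL at each unknown node (sum of currents leaving = 0; resistances in Ω):
  Node 1: (V_1 - 12)/10 + (V_1 - 0)/500 = 0
Collecting terms: 0.102 × V_1 = 1.2  =>  V_1 = 11.76 V
The requested potential is V_1 = 11.76 V.

Final answer: V_1 = 11.76 V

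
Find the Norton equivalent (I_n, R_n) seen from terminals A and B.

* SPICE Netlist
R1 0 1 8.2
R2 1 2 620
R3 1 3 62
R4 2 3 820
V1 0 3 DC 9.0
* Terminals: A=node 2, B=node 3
Find the Thévenin equivalent first; then I_n = V_th/R_th and R_n = R_th.
Step 1 — V_th is the open-circuit voltage V_A - V_B (nothing connected across the terminals).
Nodal analysis, taking node 3 as the 0 V reference.
Source V1 fixes V_0 = 9 V.
KCL at each unknown node (sum of currents leaving = 0; resistances in Ω):
  Node 1: (V_1 - 9)/8.2 + (V_1 - V_2)/620 + (V_1 - 0)/62 = 0
  Node 2: (V_2 - V_1)/620 + (V_2 - 0)/820 = 0
Collecting terms (coefficients in siemens):
  0.1397·V_1 - 0.001613·V_2 = 1.098
  0.002832·V_2 - 0.001613·V_1 = 0
Determinant D = (0.1397)(0.002832) - (-0.001613)(-0.001613) = 0.0003931
V_1 = [(1.098)(0.002832) - (-0.001613)(0)]/D = 7.909 V
V_2 = [(0.1397)(0) - (1.098)(-0.001613)]/D = 4.504 V
V_th = V_2 - V_3 = 4.504 - 0 = 4.504 V
Step 2 — R_th: zero the source — replace V1 by a short circuit (node 3 merges into node 0) — and find the resistance seen between A (node 2) and B (node 0).
Reduce the network between node 2 (A) and node 0 (B) by series/parallel combination:
  Rp1 = R1 ‖ R3 (parallel, both between nodes 0 and 1) = 1/(1/8.2 + 1/62) = 7.242 Ω
  Rs1 = R2 + Rp1 (series, joined only at node 1) = 620 + 7.242 = 627.2 Ω
  Rp2 = R4 ‖ Rs1 (parallel, both between nodes 0 and 2) = 1/(1/820 + 1/627.2) = 355.4 Ω
R_th = 355.4 Ω
I_n = V_th/R_th = 4.504/355.4 = 0.01267 A, and R_n = R_th = 355.4 Ω

Final answer: I_n = 0.01267 A, R_n = 355.4 Ω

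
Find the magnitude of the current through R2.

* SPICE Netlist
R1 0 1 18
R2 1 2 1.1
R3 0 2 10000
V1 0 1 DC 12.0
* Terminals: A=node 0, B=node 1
Nodal analysis, taking node 1 as the 0 V reference.
Source V1 fixes V_0 = 12 V.
KCL at each unknown node (sum of currents leaving = 0; resistances in Ω):
  Node 2: (V_2 - 0)/1.1 + (V_2 - 12)/10000 = 0
Collecting terms: 0.9092 × V_2 = 0.0012  =>  V_2 = 0.00132 V
I_R2 = (V_1 - V_2)/R2 = (0 - 0.00132)/1.1 = -0.0012 A
|I_R2| = 0.0012 A

Final answer: |I_R2| = 0.0012 A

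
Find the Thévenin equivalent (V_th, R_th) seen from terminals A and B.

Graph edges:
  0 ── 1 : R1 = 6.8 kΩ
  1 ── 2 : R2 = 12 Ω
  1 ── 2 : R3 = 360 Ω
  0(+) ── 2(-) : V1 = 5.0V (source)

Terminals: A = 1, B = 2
Step 1 — V_th is the open-circuit voltage V_A - V_B (nothing connected across the terminals).
Nodal analysis, taking node 2 as the 0 V reference.
Source V1 fixes V_0 = 5 V.
KCL at each unknown node (sum of currents leaving = 0; resistances in Ω):
  Node 1: (V_1 - 5)/6800 + (V_1 - 0)/12 + (V_1 - 0)/360 = 0
Collecting terms: 0.08626 × V_1 = 0.0007353  =>  V_1 = 0.008524 V
V_th = V_1 - V_2 = 0.008524 - 0 = 0.008524 V
Step 2 — R_th: zero the source — replace V1 by a short circuit (node 2 merges into node 0) — and find the resistance seen between A (node 1) and B (node 0).
Reduce the network between node 1 (A) and node 0 (B) by series/parallel combination:
  Rp1 = R1 ‖ R2 ‖ R3 (parallel, all between nodes 0 and 1) = 1/(1/6800 + 1/12 + 1/360) = 11.59 Ω
R_th = 11.59 Ω

Final answer: V_th = 0.008524 V, R_th = 11.59 Ω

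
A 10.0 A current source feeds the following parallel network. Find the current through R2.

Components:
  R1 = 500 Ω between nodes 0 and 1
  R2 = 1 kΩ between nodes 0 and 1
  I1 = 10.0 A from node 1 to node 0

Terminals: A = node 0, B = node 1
All resistors sit directly between nodes 0 and 1, so they are in parallel and share one voltage V; the full source current 10 A splits among them.
1/R_par = 1/500 + 1/1000 = 0.003 S  =>  R_par = 333.3 Ω
V = I × R_par = 10 × 333.3 = 3333 V
I_R2 = V/R2 = 3333/1000 = 3.333 A

Final answer: 3.333 A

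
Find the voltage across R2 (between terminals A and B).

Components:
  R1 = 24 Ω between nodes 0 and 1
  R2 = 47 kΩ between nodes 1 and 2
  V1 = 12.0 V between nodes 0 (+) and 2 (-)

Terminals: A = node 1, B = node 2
R1 and R2 are in series across V1 (node 0 → node 1 → node 2), and the output A–B is taken across R2, so this is a voltage divider.
Series current: I = V1/(R1 + R2) = 12/(24 + 47000) = 12/47020 = 0.0002552 A
V_R2 = I × R2 = V1 × R2/(R1 + R2) = 12 × 47000/47020 = 11.99 V

Final answer: 11.99 V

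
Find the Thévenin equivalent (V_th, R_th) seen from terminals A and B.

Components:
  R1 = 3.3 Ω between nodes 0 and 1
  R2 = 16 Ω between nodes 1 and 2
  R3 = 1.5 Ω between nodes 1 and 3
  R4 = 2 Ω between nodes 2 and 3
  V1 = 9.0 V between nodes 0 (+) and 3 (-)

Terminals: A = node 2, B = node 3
Step 1 — V_th is the open-circuit voltage V_A - V_B (nothing connected across the terminals).
Nodal analysis, taking node 3 as the 0 V reference.
Source V1 fixes V_0 = 9 V.
KCL at each unknown node (sum of currents leaving = 0; resistances in Ω):
  Node 1: (V_1 - 9)/3.3 + (V_1 - V_2)/16 + (V_1 - 0)/1.5 = 0
  Node 2: (V_2 - V_1)/16 + (V_2 - 0)/2 = 0
Collecting terms (coefficients in siemens):
  1.032·V_1 - 0.0625·V_2 = 2.727
  0.5625·V_2 - 0.0625·V_1 = 0
Determinant D = (1.032)(0.5625) - (-0.0625)(-0.0625) = 0.5767
V_1 = [(2.727)(0.5625) - (-0.0625)(0)]/D = 2.66 V
V_2 = [(1.032)(0) - (2.727)(-0.0625)]/D = 0.2956 V
V_th = V_2 - V_3 = 0.2956 - 0 = 0.2956 V
Step 2 — R_th: zero the source — replace V1 by a short circuit (node 3 merges into node 0) — and find the resistance seen between A (node 2) and B (node 0).
Reduce the network between node 2 (A) and node 0 (B) by series/parallel combination:
  Rp1 = R1 ‖ R3 (parallel, both between nodes 0 and 1) = 1/(1/3.3 + 1/1.5) = 1.031 Ω
  Rs1 = R2 + Rp1 (series, joined only at node 1) = 16 + 1.031 = 17.03 Ω
  Rp2 = R4 ‖ Rs1 (parallel, both between nodes 0 and 2) = 1/(1/2 + 1/17.03) = 1.79 Ω
R_th = 1.79 Ω

Final answer: V_th = 0.2956 V, R_th = 1.79 Ω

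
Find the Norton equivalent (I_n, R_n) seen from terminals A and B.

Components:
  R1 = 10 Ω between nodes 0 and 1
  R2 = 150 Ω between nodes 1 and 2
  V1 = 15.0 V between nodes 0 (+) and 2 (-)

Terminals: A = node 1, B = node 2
Find the Thévenin equivalent first; then I_n = V_th/R_th and R_n = R_th.
Step 1 — V_th is the open-circuit voltage V_A - V_B (nothing connected across the terminals).
Nodal analysis, taking node 2 as the 0 V reference.
Source V1 fixes V_0 = 15 V.
KCL at each unknown node (sum of currents leaving = 0; resistances in Ω):
  Node 1: (V_1 - 15)/10 + (V_1 - 0)/150 = 0
Collecting terms: 0.1067 × V_1 = 1.5  =>  V_1 = 14.06 V
V_th = V_1 - V_2 = 14.06 - 0 = 14.06 V
Step 2 — R_th: zero the source — replace V1 by a short circuit (node 2 merges into node 0) — and find the resistance seen between A (node 1) and B (node 0).
Reduce the network between node 1 (A) and node 0 (B) by series/parallel combination:
  Rp1 = R1 ‖ R2 (parallel, both between nodes 0 and 1) = 1/(1/10 + 1/150) = 9.375 Ω
R_th = 9.375 Ω
I_n = V_th/R_th = 14.06/9.375 = 1.5 A, and R_n = R_th = 9.375 Ω

Final answer: I_n = 1.5 A, R_n = 9.375 Ω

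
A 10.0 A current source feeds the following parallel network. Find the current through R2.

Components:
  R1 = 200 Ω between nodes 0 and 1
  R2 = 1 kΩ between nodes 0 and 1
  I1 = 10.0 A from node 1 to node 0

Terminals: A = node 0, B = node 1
All resistors sit directly between nodes 0 and 1, so they are in parallel and share one voltage V; the full source current 10 A splits among them.
1/R_par = 1/200 + 1/1000 = 0.006 S  =>  R_par = 166.7 Ω
V = I × R_par = 10 × 166.7 = 1667 V
I_R2 = V/R2 = 1667/1000 = 1.667 A

Final answer: 1.667 A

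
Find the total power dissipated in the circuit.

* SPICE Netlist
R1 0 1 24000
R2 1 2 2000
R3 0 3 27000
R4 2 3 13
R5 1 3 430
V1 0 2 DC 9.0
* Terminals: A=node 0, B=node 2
Nodal analysis, taking node 2 as the 0 V reference.
Source V1 fixes V_0 = 9 V.
KCL at each unknown node (sum of currents leaving = 0; resistances in Ω):
  Node 1: (V_1 - 9)/24000 + (V_1 - 0)/2000 + (V_1 - V_3)/430 = 0
  Node 3: (V_3 - 9)/27000 + (V_3 - 0)/13 + (V_3 - V_1)/430 = 0
Collecting terms (coefficients in siemens):
  0.002867·V_1 - 0.002326·V_3 = 0.000375
  0.07929·V_3 - 0.002326·V_1 = 0.0003333
Determinant D = (0.002867)(0.07929) - (-0.002326)(-0.002326) = 0.0002219
V_1 = [(0.000375)(0.07929) - (-0.002326)(0.0003333)]/D = 0.1375 V
V_3 = [(0.002867)(0.0003333) - (0.000375)(-0.002326)]/D = 0.008236 V
Power in each resistor, P = (ΔV)²/R:
  P_R1 = (9 - 0.1375)²/24000 = 0.003273 W
  P_R2 = (0.1375 - 0)²/2000 = 0.000009449 W
  P_R3 = (9 - 0.008236)²/27000 = 0.002995 W
  P_R4 = (0 - 0.008236)²/13 = 0.000005218 W
  P_R5 = (0.1375 - 0.008236)²/430 = 0.00003884 W
P_total = P_R1 + P_R2 + P_R3 + P_R4 + P_R5 = 0.006321 W

Final answer: 0.006321 W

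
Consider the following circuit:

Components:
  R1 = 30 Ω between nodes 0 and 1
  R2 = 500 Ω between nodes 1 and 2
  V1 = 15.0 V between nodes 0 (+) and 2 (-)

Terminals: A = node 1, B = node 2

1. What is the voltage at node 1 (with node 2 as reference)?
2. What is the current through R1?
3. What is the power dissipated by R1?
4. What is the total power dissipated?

Nodal analysis, taking node 2 as the 0 V reference.
Source V1 fixes V_0 = 15 V.
KCL at each unknown node (sum of currents leaving = 0; resistances in Ω):
  Node 1: (V_1 - 15)/30 + (V_1 - 0)/500 = 0
Collecting terms: 0.03533 × V_1 = 0.5  =>  V_1 = 14.15 V
Part 1:
  Read off the nodal solution: V_1 = 14.15 V
Part 2:
  I_R1 = (V_0 - V_1)/R1 = (15 - 14.15)/30 = 0.0283 A
  Magnitude: I_R1 = 0.0283 A
Part 3:
  I_R1 = (V_0 - V_1)/R1 = (15 - 14.15)/30 = 0.0283 A
  P_R1 = I_R1² × R1 = (0.0283)² × 30 = 0.02403 W
Part 4:
  Power in each resistor, P = (ΔV)²/R:
    P_R1 = (15 - 14.15)²/30 = 0.02403 W
    P_R2 = (14.15 - 0)²/500 = 0.4005 W
  P_total = P_R1 + P_R2 = 0.4245 W

Final answers:
1. V_1 = 14.15 V
2. I_R1 = 0.0283 A
3. P_R1 = 0.02403 W
4. P_total = 0.4245 W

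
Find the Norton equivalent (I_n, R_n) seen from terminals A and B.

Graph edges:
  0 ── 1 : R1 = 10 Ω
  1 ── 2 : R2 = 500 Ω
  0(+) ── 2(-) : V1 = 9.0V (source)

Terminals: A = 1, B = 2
Find the Thévenin equivalent first; then I_n = V_th/R_th and R_n = R_th.
Step 1 — V_th is the open-circuit voltage V_A - V_B (nothing connected across the terminals).
Nodal analysis, taking node 2 as the 0 V reference.
Source V1 fixes V_0 = 9 V.
KCL at each unknown node (sum of currents leaving = 0; resistances in Ω):
  Node 1: (V_1 - 9)/10 + (V_1 - 0)/500 = 0
Collecting terms: 0.102 × V_1 = 0.9  =>  V_1 = 8.824 V
V_th = V_1 - V_2 = 8.824 - 0 = 8.824 V
Step 2 — R_th: zero the source — replace V1 by a short circuit (node 2 merges into node 0) — and find the resistance seen between A (node 1) and B (node 0).
Reduce the network between node 1 (A) and node 0 (B) by series/parallel combination:
  Rp1 = R1 ‖ R2 (parallel, both between nodes 0 and 1) = 1/(1/10 + 1/500) = 9.804 Ω
R_th = 9.804 Ω
I_n = V_th/R_th = 8.824/9.804 = 0.9 A, and R_n = R_th = 9.804 Ω

Final answer: I_n = 0.9 A, R_n = 9.804 Ω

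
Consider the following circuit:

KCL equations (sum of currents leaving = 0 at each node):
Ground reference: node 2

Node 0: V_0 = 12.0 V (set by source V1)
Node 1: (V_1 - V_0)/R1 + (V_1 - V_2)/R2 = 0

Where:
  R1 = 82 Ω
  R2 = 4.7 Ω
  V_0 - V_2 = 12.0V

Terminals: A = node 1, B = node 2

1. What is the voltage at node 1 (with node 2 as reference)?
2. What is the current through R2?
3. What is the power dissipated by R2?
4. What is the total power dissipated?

Nodal analysis, taking node 2 as the 0 V reference.
Source V1 fixes V_0 = 12 V.
KCL at each unknown node (sum of currents leaving = 0; resistances in Ω):
  Node 1: (V_1 - 12)/82 + (V_1 - 0)/4.7 = 0
Collecting terms: 0.225 × V_1 = 0.1463  =>  V_1 = 0.6505 V
Part 1:
  Read off the nodal solution: V_1 = 0.6505 V
Part 2:
  I_R2 = (V_1 - V_2)/R2 = (0.6505 - 0)/4.7 = 0.1384 A
  Magnitude: I_R2 = 0.1384 A
Part 3:
  I_R2 = (V_1 - V_2)/R2 = (0.6505 - 0)/4.7 = 0.1384 A
  P_R2 = I_R2² × R2 = (0.1384)² × 4.7 = 0.09004 W
Part 4:
  Power in each resistor, P = (ΔV)²/R:
    P_R1 = (12 - 0.6505)²/82 = 1.571 W
    P_R2 = (0.6505 - 0)²/4.7 = 0.09004 W
  P_total = P_R1 + P_R2 = 1.661 W

Final answers:
1. V_1 = 0.6505 V
2. I_R2 = 0.1384 A
3. P_R2 = 0.09004 W
4. P_total = 1.661 W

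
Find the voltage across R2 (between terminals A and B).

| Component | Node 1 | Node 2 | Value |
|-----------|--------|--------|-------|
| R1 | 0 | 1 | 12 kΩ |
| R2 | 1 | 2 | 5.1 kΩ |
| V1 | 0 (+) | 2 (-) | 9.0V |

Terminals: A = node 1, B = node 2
R1 and R2 are in series across V1 (node 0 → node 1 → node 2), and the output A–B is taken across R2, so this is a voltage divider.
Series current: I = V1/(R1 + R2) = 9/(12000 + 5100) = 9/17100 = 0.0005263 A
V_R2 = I × R2 = V1 × R2/(R1 + R2) = 9 × 5100/17100 = 2.684 V

Final answer: 2.684 V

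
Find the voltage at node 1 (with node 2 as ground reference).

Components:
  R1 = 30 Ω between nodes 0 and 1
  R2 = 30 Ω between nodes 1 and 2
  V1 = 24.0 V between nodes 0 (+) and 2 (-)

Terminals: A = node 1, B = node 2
Nodal analysis, taking node 2 as the 0 V reference.
Source V1 fixes V_0 = 24 V.
KCL at each unknown node (sum of currents leaving = 0; resistances in Ω):
  Node 1: (V_1 - 24)/30 + (V_1 - 0)/30 = 0
Collecting terms: 0.06667 × V_1 = 0.8  =>  V_1 = 12 V
The requested potential is V_1 = 12 V.

Final answer: V_1 = 12 V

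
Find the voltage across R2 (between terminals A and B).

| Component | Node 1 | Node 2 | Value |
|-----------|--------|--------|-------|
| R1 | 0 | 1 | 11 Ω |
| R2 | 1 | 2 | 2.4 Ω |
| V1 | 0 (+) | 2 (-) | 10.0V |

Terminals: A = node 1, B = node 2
R1 and R2 are in series across V1 (node 0 → node 1 → node 2), and the output A–B is taken across R2, so this is a voltage divider.
Series current: I = V1/(R1 + R2) = 10/(11 + 2.4) = 10/13.4 = 0.7463 A
V_R2 = I × R2 = V1 × R2/(R1 + R2) = 10 × 2.4/13.4 = 1.791 V

Final answer: 1.791 V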